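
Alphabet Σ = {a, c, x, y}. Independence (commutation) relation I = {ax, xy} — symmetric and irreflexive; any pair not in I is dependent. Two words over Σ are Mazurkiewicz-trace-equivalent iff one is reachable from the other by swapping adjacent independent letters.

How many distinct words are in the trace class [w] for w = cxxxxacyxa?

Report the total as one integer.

15

0(c) covers ∅
1(x) covers 0:c
2(x) covers 1:x
3(x) covers 2:x
4(x) covers 3:x
5(a) covers 0:c
6(c) covers 4:x, 5:a
7(y) covers 6:c
8(x) covers 6:c
9(a) covers 7:y
floor of heap: 0:c
completions by unplaced set U, small U first (add the entries for U minus each lowest piece of U):
  |U|=1: {8}:1  {9}:1
  |U|=2: {7,9}:1  {8,9}:2
  |U|=3: {7,8,9}:3
  |U|=4: {6,7,8,9}:3
  |U|=5: {4,6,7,8,9}:3  {5,6,7,8,9}:3
  |U|=6: {3,4,6,7,8,9}:3  {4,5,6,7,8,9}:6
  |U|=7: {2,3,4,6,7,8,9}:3  {3,4,5,6,7,8,9}:9
  |U|=8: {1,2,3,4,6,7,8,9}:3  {2,3,4,5,6,7,8,9}:12
  start at 0(c): 15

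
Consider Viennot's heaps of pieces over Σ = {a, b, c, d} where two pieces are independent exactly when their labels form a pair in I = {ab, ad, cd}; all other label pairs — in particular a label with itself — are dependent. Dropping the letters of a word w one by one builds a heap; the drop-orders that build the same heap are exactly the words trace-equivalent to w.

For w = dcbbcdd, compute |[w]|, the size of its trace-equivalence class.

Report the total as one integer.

6

piece 0:d — minimal
piece 1:c — minimal
piece 2:b rests on {0:d, 1:c}
piece 3:b rests on {2:b}
piece 4:c rests on {3:b}
piece 5:d rests on {3:b}
piece 6:d rests on {5:d}
minimal pieces: {0:d, 1:c}
ways to finish when only these pieces remain (= sum over removing one remaining piece with nothing left below it):
  1 left: {4}→1  {6}→1
  2 left: {4,6}→2  {5,6}→1
  3 left: {4,5,6}→3
  4 left: {3,4,5,6}→3
  5 left: {2,3,4,5,6}→3
  placing 0:d first → 3 extensions
  placing 1:c first → 3 extensions
total linear extensions = 6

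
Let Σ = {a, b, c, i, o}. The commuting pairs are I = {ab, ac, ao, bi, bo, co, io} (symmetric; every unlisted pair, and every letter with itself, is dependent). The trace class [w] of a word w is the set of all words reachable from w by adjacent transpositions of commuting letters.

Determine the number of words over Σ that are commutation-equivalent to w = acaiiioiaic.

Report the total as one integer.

#0=a has no predecessor
#1=c has no predecessor
#2=a depends on [0:a]
#3=i depends on [1:c, 2:a]
#4=i depends on [3:i]
#5=i depends on [4:i]
#6=o has no predecessor
#7=i depends on [5:i]
#8=a depends on [7:i]
#9=i depends on [8:a]
#10=c depends on [9:i]
sources: [0:a, 1:c, 6:o]
N(rest) = Σ N(rest − s) over sources s of rest; N(one piece) = 1:
  size 1 → [6]=1  [10]=1
  size 2 → [6,10]=2  [9,10]=1
  size 3 → [6,9,10]=3  [8,9,10]=1
  size 4 → [6,8,9,10]=4  [7,8,9,10]=1
  size 5 → [5,7,8,9,10]=1  [6,7,8,9,10]=5
  size 6 → [4,5,7,8,9,10]=1  [5,6,7,8,9,10]=6
  size 7 → [3,4,5,7,8,9,10]=1  [4,5,6,7,8,9,10]=7
  size 8 → [1,3,4,5,7,8,9,10]=1  [2,3,4,5,7,8,9,10]=1  [3,4,5,6,7,8,9,10]=8
  size 9 → [0,2,3,4,5,7,8,9,10]=1  [1,2,3,4,5,7,8,9,10]=2  [1,3,4,5,6,7,8,9,10]=9  [2,3,4,5,6,7,8,9,10]=9
  first=0(a) contributes 20
  first=1(c) contributes 10
  first=6(o) contributes 3
|[w]| = 33

33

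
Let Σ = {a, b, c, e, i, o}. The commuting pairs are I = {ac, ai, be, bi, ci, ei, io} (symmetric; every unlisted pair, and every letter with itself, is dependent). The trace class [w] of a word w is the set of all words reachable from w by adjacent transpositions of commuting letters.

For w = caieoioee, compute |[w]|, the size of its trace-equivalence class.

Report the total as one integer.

0(c) covers ∅
1(a) covers ∅
2(i) covers ∅
3(e) covers 0:c, 1:a
4(o) covers 3:e
5(i) covers 2:i
6(o) covers 4:o
7(e) covers 6:o
8(e) covers 7:e
floor of heap: 0:c, 1:a, 2:i
completions by unplaced set U, small U first (add the entries for U minus each lowest piece of U):
  |U|=1: {5}:1  {8}:1
  |U|=2: {2,5}:1  {5,8}:2  {7,8}:1
  |U|=3: {2,5,8}:3  {5,7,8}:3  {6,7,8}:1
  |U|=4: {2,5,7,8}:6  {4,6,7,8}:1  {5,6,7,8}:4
  |U|=5: {2,5,6,7,8}:10  {3,4,6,7,8}:1  {4,5,6,7,8}:5
  |U|=6: {0,3,4,6,7,8}:1  {1,3,4,6,7,8}:1  {2,4,5,6,7,8}:15  {3,4,5,6,7,8}:6
  |U|=7: {0,1,3,4,6,7,8}:2  {0,3,4,5,6,7,8}:7  {1,3,4,5,6,7,8}:7  {2,3,4,5,6,7,8}:21
  start at 0(c): 28
  start at 1(a): 28
  start at 2(i): 16
sum over floor = 72

72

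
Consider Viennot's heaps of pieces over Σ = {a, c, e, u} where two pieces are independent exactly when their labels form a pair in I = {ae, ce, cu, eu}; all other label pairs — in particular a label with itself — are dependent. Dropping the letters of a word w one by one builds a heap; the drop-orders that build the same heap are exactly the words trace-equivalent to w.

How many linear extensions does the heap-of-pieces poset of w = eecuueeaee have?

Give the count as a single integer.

piece 0:e — minimal
piece 1:e rests on {0:e}
piece 2:c — minimal
piece 3:u — minimal
piece 4:u rests on {3:u}
piece 5:e rests on {1:e}
piece 6:e rests on {5:e}
piece 7:a rests on {2:c, 4:u}
piece 8:e rests on {6:e}
piece 9:e rests on {8:e}
minimal pieces: {0:e, 2:c, 3:u}
ways to finish when only these pieces remain (= sum over removing one remaining piece with nothing left below it):
  1 left: {7}→1  {9}→1
  2 left: {2,7}→1  {4,7}→1  {7,9}→2  {8,9}→1
  3 left: {2,4,7}→2  {2,7,9}→3  {3,4,7}→1  {4,7,9}→3  {6,8,9}→1  {7,8,9}→3
  4 left: {2,3,4,7}→3  {2,4,7,9}→8  {2,7,8,9}→6  {3,4,7,9}→4  {4,7,8,9}→6  {5,6,8,9}→1  {6,7,8,9}→4
  5 left: {1,5,6,8,9}→1  {2,3,4,7,9}→15  {2,4,7,8,9}→20  {2,6,7,8,9}→10  {3,4,7,8,9}→10  {4,6,7,8,9}→10  {5,6,7,8,9}→5
  6 left: {0,1,5,6,8,9}→1  {1,5,6,7,8,9}→6  {2,3,4,7,8,9}→45  {2,4,6,7,8,9}→40  {2,5,6,7,8,9}→15  {3,4,6,7,8,9}→20  {4,5,6,7,8,9}→15
  7 left: {0,1,5,6,7,8,9}→7  {1,2,5,6,7,8,9}→21  {1,4,5,6,7,8,9}→21  {2,3,4,6,7,8,9}→105  {2,4,5,6,7,8,9}→70  {3,4,5,6,7,8,9}→35
  8 left: {0,1,2,5,6,7,8,9}→28  {0,1,4,5,6,7,8,9}→28  {1,2,4,5,6,7,8,9}→112  {1,3,4,5,6,7,8,9}→56  {2,3,4,5,6,7,8,9}→210
  placing 0:e first → 378 extensions
  placing 2:c first → 84 extensions
  placing 3:u first → 168 extensions
total linear extensions = 630

630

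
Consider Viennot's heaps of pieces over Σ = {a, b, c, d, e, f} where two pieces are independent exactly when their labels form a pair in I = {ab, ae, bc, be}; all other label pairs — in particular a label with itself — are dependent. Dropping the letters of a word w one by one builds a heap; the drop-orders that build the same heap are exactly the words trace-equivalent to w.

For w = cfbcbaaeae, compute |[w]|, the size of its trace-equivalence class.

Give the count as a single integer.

#0=c has no predecessor
#1=f depends on [0:c]
#2=b depends on [1:f]
#3=c depends on [1:f]
#4=b depends on [2:b]
#5=a depends on [3:c]
#6=a depends on [5:a]
#7=e depends on [3:c]
#8=a depends on [6:a]
#9=e depends on [7:e]
sources: [0:c]
N(rest) = Σ N(rest − s) over sources s of rest; N(one piece) = 1:
  size 1 → [4]=1  [8]=1  [9]=1
  size 2 → [2,4]=1  [4,8]=2  [4,9]=2  [6,8]=1  [7,9]=1  [8,9]=2
  size 3 → [2,4,8]=3  [2,4,9]=3  [4,6,8]=3  [4,7,9]=3  [4,8,9]=6  [5,6,8]=1  [6,8,9]=3  [7,8,9]=3
  size 4 → [2,4,6,8]=6  [2,4,7,9]=6  [2,4,8,9]=12  [4,5,6,8]=4  [4,6,8,9]=12  [4,7,8,9]=12  [5,6,8,9]=4  [6,7,8,9]=6
  size 5 → [2,4,5,6,8]=10  [2,4,6,8,9]=30  [2,4,7,8,9]=30  [4,5,6,8,9]=20  [4,6,7,8,9]=30  [5,6,7,8,9]=10
  size 6 → [2,4,5,6,8,9]=60  [2,4,6,7,8,9]=90  [3,5,6,7,8,9]=10  [4,5,6,7,8,9]=60
  size 7 → [2,4,5,6,7,8,9]=210  [3,4,5,6,7,8,9]=70
  size 8 → [2,3,4,5,6,7,8,9]=280
  first=0(c) contributes 280

280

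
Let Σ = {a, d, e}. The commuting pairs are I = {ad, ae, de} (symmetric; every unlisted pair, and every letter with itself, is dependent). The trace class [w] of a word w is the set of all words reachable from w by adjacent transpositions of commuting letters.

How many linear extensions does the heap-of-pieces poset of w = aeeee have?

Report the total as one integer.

piece 0:a — minimal
piece 1:e — minimal
piece 2:e rests on {1:e}
piece 3:e rests on {2:e}
piece 4:e rests on {3:e}
minimal pieces: {0:a, 1:e}
ways to finish when only these pieces remain (= sum over removing one remaining piece with nothing left below it):
  1 left: {0}→1  {4}→1
  2 left: {0,4}→2  {3,4}→1
  3 left: {0,3,4}→3  {2,3,4}→1
  placing 0:a first → 1 extensions
  placing 1:e first → 4 extensions
total linear extensions = 5

5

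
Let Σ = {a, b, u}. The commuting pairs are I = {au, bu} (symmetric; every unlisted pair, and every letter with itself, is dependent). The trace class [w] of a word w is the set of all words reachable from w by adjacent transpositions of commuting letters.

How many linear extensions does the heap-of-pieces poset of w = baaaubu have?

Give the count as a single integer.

piece 0:b — minimal
piece 1:a rests on {0:b}
piece 2:a rests on {1:a}
piece 3:a rests on {2:a}
piece 4:u — minimal
piece 5:b rests on {3:a}
piece 6:u rests on {4:u}
minimal pieces: {0:b, 4:u}
ways to finish when only these pieces remain (= sum over removing one remaining piece with nothing left below it):
  1 left: {5}→1  {6}→1
  2 left: {3,5}→1  {4,6}→1  {5,6}→2
  3 left: {2,3,5}→1  {3,5,6}→3  {4,5,6}→3
  4 left: {1,2,3,5}→1  {2,3,5,6}→4  {3,4,5,6}→6
  5 left: {0,1,2,3,5}→1  {1,2,3,5,6}→5  {2,3,4,5,6}→10
  placing 0:b first → 15 extensions
  placing 4:u first → 6 extensions
total linear extensions = 21

21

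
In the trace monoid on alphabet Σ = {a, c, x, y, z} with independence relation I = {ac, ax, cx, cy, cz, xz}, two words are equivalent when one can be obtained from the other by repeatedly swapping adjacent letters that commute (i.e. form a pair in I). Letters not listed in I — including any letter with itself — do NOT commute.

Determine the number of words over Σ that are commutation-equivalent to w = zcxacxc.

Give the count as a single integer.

210

#0=z has no predecessor
#1=c has no predecessor
#2=x has no predecessor
#3=a depends on [0:z]
#4=c depends on [1:c]
#5=x depends on [2:x]
#6=c depends on [4:c]
sources: [0:z, 1:c, 2:x]
N(rest) = Σ N(rest − s) over sources s of rest; N(one piece) = 1:
  size 1 → [3]=1  [5]=1  [6]=1
  size 2 → [0,3]=1  [2,5]=1  [3,5]=2  [3,6]=2  [4,6]=1  [5,6]=2
  size 3 → [0,3,5]=3  [0,3,6]=3  [1,4,6]=1  [2,3,5]=3  [2,5,6]=3  [3,4,6]=3  [3,5,6]=6  [4,5,6]=3
  size 4 → [0,2,3,5]=6  [0,3,4,6]=6  [0,3,5,6]=12  [1,3,4,6]=4  [1,4,5,6]=4  [2,3,5,6]=12  [2,4,5,6]=6  [3,4,5,6]=12
  size 5 → [0,1,3,4,6]=10  [0,2,3,5,6]=30  [0,3,4,5,6]=30  [1,2,4,5,6]=10  [1,3,4,5,6]=20  [2,3,4,5,6]=30
  first=0(z) contributes 60
  first=1(c) contributes 90
  first=2(x) contributes 60
|[w]| = 210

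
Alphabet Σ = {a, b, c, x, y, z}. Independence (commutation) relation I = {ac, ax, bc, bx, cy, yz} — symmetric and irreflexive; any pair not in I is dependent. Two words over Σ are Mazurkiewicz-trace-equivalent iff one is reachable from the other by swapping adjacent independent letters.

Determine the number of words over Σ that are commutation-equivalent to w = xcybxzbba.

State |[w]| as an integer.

5

#0=x has no predecessor
#1=c depends on [0:x]
#2=y depends on [0:x]
#3=b depends on [2:y]
#4=x depends on [1:c, 2:y]
#5=z depends on [3:b, 4:x]
#6=b depends on [5:z]
#7=b depends on [6:b]
#8=a depends on [7:b]
sources: [0:x]
N(rest) = Σ N(rest − s) over sources s of rest; N(one piece) = 1:
  size 1 → [8]=1
  size 2 → [7,8]=1
  size 3 → [6,7,8]=1
  size 4 → [5,6,7,8]=1
  size 5 → [3,5,6,7,8]=1  [4,5,6,7,8]=1
  size 6 → [1,4,5,6,7,8]=1  [3,4,5,6,7,8]=2
  size 7 → [1,3,4,5,6,7,8]=3  [2,3,4,5,6,7,8]=2
  first=0(x) contributes 5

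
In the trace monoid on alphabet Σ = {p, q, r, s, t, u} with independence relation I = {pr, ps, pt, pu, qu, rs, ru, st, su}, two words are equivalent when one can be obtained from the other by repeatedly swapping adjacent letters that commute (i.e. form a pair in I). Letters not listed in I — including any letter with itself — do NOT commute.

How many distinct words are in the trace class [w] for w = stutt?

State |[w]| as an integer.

#0=s has no predecessor
#1=t has no predecessor
#2=u depends on [1:t]
#3=t depends on [2:u]
#4=t depends on [3:t]
sources: [0:s, 1:t]
N(rest) = Σ N(rest − s) over sources s of rest; N(one piece) = 1:
  size 1 → [0]=1  [4]=1
  size 2 → [0,4]=2  [3,4]=1
  size 3 → [0,3,4]=3  [2,3,4]=1
  first=0(s) contributes 1
  first=1(t) contributes 4
|[w]| = 5

5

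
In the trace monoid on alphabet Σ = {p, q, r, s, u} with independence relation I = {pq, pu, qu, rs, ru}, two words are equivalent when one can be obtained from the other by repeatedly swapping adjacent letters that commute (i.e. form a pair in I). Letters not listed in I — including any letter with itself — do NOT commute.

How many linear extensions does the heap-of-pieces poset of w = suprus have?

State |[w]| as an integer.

piece 0:s — minimal
piece 1:u rests on {0:s}
piece 2:p rests on {0:s}
piece 3:r rests on {2:p}
piece 4:u rests on {1:u}
piece 5:s rests on {2:p, 4:u}
minimal pieces: {0:s}
ways to finish when only these pieces remain (= sum over removing one remaining piece with nothing left below it):
  1 left: {3}→1  {5}→1
  2 left: {3,5}→2  {4,5}→1
  3 left: {1,4,5}→1  {2,3,5}→2  {3,4,5}→3
  4 left: {1,3,4,5}→4  {2,3,4,5}→5
  placing 0:s first → 9 extensions

9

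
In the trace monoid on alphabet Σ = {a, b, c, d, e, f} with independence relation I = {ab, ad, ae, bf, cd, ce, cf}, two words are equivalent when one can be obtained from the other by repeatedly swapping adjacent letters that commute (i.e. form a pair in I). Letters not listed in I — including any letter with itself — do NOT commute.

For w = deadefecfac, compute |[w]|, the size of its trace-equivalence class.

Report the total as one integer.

30

drop 0:d onto floor
drop 1:e onto {0:d}
drop 2:a onto floor
drop 3:d onto {1:e}
drop 4:e onto {3:d}
drop 5:f onto {2:a, 4:e}
drop 6:e onto {5:f}
drop 7:c onto {2:a}
drop 8:f onto {6:e}
drop 9:a onto {7:c, 8:f}
drop 10:c onto {9:a}
ground layer = {0:d, 2:a}
drop-orders for the pieces not yet dropped (sum over which currently-grounded one goes next):
  1 to go: {10} 1
  2 to go: {9,10} 1
  3 to go: {7,9,10} 1  {8,9,10} 1
  4 to go: {6,8,9,10} 1  {7,8,9,10} 2
  5 to go: {5,6,8,9,10} 1  {6,7,8,9,10} 3
  6 to go: {4,5,6,8,9,10} 1  {5,6,7,8,9,10} 4
  7 to go: {2,5,6,7,8,9,10} 4  {3,4,5,6,8,9,10} 1  {4,5,6,7,8,9,10} 5
  8 to go: {1,3,4,5,6,8,9,10} 1  {2,4,5,6,7,8,9,10} 9  {3,4,5,6,7,8,9,10} 6
  9 to go: {0,1,3,4,5,6,8,9,10} 1  {1,3,4,5,6,7,8,9,10} 7  {2,3,4,5,6,7,8,9,10} 15
  if 0:d drops first: 22 orders
  if 2:a drops first: 8 orders
heap linearizations: 30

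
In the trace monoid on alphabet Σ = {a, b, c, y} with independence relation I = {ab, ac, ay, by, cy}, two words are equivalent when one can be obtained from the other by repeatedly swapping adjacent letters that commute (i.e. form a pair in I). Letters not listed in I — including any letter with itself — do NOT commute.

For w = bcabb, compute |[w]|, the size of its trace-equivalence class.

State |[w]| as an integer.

drop 0:b onto floor
drop 1:c onto {0:b}
drop 2:a onto floor
drop 3:b onto {1:c}
drop 4:b onto {3:b}
ground layer = {0:b, 2:a}
drop-orders for the pieces not yet dropped (sum over which currently-grounded one goes next):
  1 to go: {2} 1  {4} 1
  2 to go: {2,4} 2  {3,4} 1
  3 to go: {1,3,4} 1  {2,3,4} 3
  if 0:b drops first: 4 orders
  if 2:a drops first: 1 orders
heap linearizations: 5

5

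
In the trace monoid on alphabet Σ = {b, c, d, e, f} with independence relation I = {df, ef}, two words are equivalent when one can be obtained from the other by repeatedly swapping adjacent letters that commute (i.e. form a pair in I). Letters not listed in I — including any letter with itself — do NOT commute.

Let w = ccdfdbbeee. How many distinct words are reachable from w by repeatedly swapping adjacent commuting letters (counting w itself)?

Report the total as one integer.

3

piece 0:c — minimal
piece 1:c rests on {0:c}
piece 2:d rests on {1:c}
piece 3:f rests on {1:c}
piece 4:d rests on {2:d}
piece 5:b rests on {3:f, 4:d}
piece 6:b rests on {5:b}
piece 7:e rests on {6:b}
piece 8:e rests on {7:e}
piece 9:e rests on {8:e}
minimal pieces: {0:c}
ways to finish when only these pieces remain (= sum over removing one remaining piece with nothing left below it):
  1 left: {9}→1
  2 left: {8,9}→1
  3 left: {7,8,9}→1
  4 left: {6,7,8,9}→1
  5 left: {5,6,7,8,9}→1
  6 left: {3,5,6,7,8,9}→1  {4,5,6,7,8,9}→1
  7 left: {2,4,5,6,7,8,9}→1  {3,4,5,6,7,8,9}→2
  8 left: {2,3,4,5,6,7,8,9}→3
  placing 0:c first → 3 extensions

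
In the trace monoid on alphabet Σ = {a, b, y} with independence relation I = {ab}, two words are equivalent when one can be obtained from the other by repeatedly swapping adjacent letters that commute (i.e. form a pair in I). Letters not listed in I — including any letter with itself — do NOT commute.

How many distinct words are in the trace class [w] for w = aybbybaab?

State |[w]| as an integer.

drop 0:a onto floor
drop 1:y onto {0:a}
drop 2:b onto {1:y}
drop 3:b onto {2:b}
drop 4:y onto {3:b}
drop 5:b onto {4:y}
drop 6:a onto {4:y}
drop 7:a onto {6:a}
drop 8:b onto {5:b}
ground layer = {0:a}
drop-orders for the pieces not yet dropped (sum over which currently-grounded one goes next):
  1 to go: {7} 1  {8} 1
  2 to go: {5,8} 1  {6,7} 1  {7,8} 2
  3 to go: {5,7,8} 3  {6,7,8} 3
  4 to go: {5,6,7,8} 6
  5 to go: {4,5,6,7,8} 6
  6 to go: {3,4,5,6,7,8} 6
  7 to go: {2,3,4,5,6,7,8} 6
  if 0:a drops first: 6 orders

6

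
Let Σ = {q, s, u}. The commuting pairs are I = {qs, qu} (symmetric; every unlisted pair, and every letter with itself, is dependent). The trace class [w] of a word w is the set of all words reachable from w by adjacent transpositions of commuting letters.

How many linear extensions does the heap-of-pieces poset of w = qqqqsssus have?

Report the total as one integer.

126

0(q) covers ∅
1(q) covers 0:q
2(q) covers 1:q
3(q) covers 2:q
4(s) covers ∅
5(s) covers 4:s
6(s) covers 5:s
7(u) covers 6:s
8(s) covers 7:u
floor of heap: 0:q, 4:s
completions by unplaced set U, small U first (add the entries for U minus each lowest piece of U):
  |U|=1: {3}:1  {8}:1
  |U|=2: {2,3}:1  {3,8}:2  {7,8}:1
  |U|=3: {1,2,3}:1  {2,3,8}:3  {3,7,8}:3  {6,7,8}:1
  |U|=4: {0,1,2,3}:1  {1,2,3,8}:4  {2,3,7,8}:6  {3,6,7,8}:4  {5,6,7,8}:1
  |U|=5: {0,1,2,3,8}:5  {1,2,3,7,8}:10  {2,3,6,7,8}:10  {3,5,6,7,8}:5  {4,5,6,7,8}:1
  |U|=6: {0,1,2,3,7,8}:15  {1,2,3,6,7,8}:20  {2,3,5,6,7,8}:15  {3,4,5,6,7,8}:6
  |U|=7: {0,1,2,3,6,7,8}:35  {1,2,3,5,6,7,8}:35  {2,3,4,5,6,7,8}:21
  start at 0(q): 56
  start at 4(s): 70
sum over floor = 126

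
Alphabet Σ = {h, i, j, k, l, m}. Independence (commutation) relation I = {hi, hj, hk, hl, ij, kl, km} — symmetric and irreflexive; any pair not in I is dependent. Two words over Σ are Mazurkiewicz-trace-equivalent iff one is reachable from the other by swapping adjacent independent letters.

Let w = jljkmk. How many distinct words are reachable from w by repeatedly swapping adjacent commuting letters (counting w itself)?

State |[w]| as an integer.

3

drop 0:j onto floor
drop 1:l onto {0:j}
drop 2:j onto {1:l}
drop 3:k onto {2:j}
drop 4:m onto {2:j}
drop 5:k onto {3:k}
ground layer = {0:j}
drop-orders for the pieces not yet dropped (sum over which currently-grounded one goes next):
  1 to go: {4} 1  {5} 1
  2 to go: {3,5} 1  {4,5} 2
  3 to go: {3,4,5} 3
  4 to go: {2,3,4,5} 3
  if 0:j drops first: 3 orders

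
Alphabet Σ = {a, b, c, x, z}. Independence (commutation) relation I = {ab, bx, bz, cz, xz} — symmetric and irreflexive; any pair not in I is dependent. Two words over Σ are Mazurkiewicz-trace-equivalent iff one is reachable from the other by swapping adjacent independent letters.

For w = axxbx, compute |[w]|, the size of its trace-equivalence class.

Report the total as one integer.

0(a) covers ∅
1(x) covers 0:a
2(x) covers 1:x
3(b) covers ∅
4(x) covers 2:x
floor of heap: 0:a, 3:b
completions by unplaced set U, small U first (add the entries for U minus each lowest piece of U):
  |U|=1: {3}:1  {4}:1
  |U|=2: {2,4}:1  {3,4}:2
  |U|=3: {1,2,4}:1  {2,3,4}:3
  start at 0(a): 4
  start at 3(b): 1
sum over floor = 5

5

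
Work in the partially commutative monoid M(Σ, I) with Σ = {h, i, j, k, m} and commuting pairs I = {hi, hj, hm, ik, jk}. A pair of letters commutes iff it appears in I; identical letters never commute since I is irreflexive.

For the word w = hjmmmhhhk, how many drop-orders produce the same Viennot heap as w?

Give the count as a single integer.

#0=h has no predecessor
#1=j has no predecessor
#2=m depends on [1:j]
#3=m depends on [2:m]
#4=m depends on [3:m]
#5=h depends on [0:h]
#6=h depends on [5:h]
#7=h depends on [6:h]
#8=k depends on [4:m, 7:h]
sources: [0:h, 1:j]
N(rest) = Σ N(rest − s) over sources s of rest; N(one piece) = 1:
  size 1 → [8]=1
  size 2 → [4,8]=1  [7,8]=1
  size 3 → [3,4,8]=1  [4,7,8]=2  [6,7,8]=1
  size 4 → [2,3,4,8]=1  [3,4,7,8]=3  [4,6,7,8]=3  [5,6,7,8]=1
  size 5 → [0,5,6,7,8]=1  [1,2,3,4,8]=1  [2,3,4,7,8]=4  [3,4,6,7,8]=6  [4,5,6,7,8]=4
  size 6 → [0,4,5,6,7,8]=5  [1,2,3,4,7,8]=5  [2,3,4,6,7,8]=10  [3,4,5,6,7,8]=10
  size 7 → [0,3,4,5,6,7,8]=15  [1,2,3,4,6,7,8]=15  [2,3,4,5,6,7,8]=20
  first=0(h) contributes 35
  first=1(j) contributes 35
|[w]| = 70

70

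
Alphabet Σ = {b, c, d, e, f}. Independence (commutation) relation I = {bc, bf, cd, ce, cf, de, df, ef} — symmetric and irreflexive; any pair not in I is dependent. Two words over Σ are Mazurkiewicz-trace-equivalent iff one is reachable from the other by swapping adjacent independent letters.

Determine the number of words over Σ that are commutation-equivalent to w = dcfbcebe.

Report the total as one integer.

168

0(d) covers ∅
1(c) covers ∅
2(f) covers ∅
3(b) covers 0:d
4(c) covers 1:c
5(e) covers 3:b
6(b) covers 5:e
7(e) covers 6:b
floor of heap: 0:d, 1:c, 2:f
completions by unplaced set U, small U first (add the entries for U minus each lowest piece of U):
  |U|=1: {2}:1  {4}:1  {7}:1
  |U|=2: {1,4}:1  {2,4}:2  {2,7}:2  {4,7}:2  {6,7}:1
  |U|=3: {1,2,4}:3  {1,4,7}:3  {2,4,7}:6  {2,6,7}:3  {4,6,7}:3  {5,6,7}:1
  |U|=4: {1,2,4,7}:12  {1,4,6,7}:6  {2,4,6,7}:12  {2,5,6,7}:4  {3,5,6,7}:1  {4,5,6,7}:4
  |U|=5: {0,3,5,6,7}:1  {1,2,4,6,7}:30  {1,4,5,6,7}:10  {2,3,5,6,7}:5  {2,4,5,6,7}:20  {3,4,5,6,7}:5
  |U|=6: {0,2,3,5,6,7}:6  {0,3,4,5,6,7}:6  {1,2,4,5,6,7}:60  {1,3,4,5,6,7}:15  {2,3,4,5,6,7}:30
  start at 0(d): 105
  start at 1(c): 42
  start at 2(f): 21
sum over floor = 168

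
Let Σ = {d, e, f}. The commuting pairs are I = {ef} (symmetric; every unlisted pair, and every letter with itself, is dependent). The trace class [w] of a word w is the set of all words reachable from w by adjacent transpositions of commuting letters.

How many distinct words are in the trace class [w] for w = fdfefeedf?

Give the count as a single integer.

0(f) covers ∅
1(d) covers 0:f
2(f) covers 1:d
3(e) covers 1:d
4(f) covers 2:f
5(e) covers 3:e
6(e) covers 5:e
7(d) covers 4:f, 6:e
8(f) covers 7:d
floor of heap: 0:f
completions by unplaced set U, small U first (add the entries for U minus each lowest piece of U):
  |U|=1: {8}:1
  |U|=2: {7,8}:1
  |U|=3: {4,7,8}:1  {6,7,8}:1
  |U|=4: {2,4,7,8}:1  {4,6,7,8}:2  {5,6,7,8}:1
  |U|=5: {2,4,6,7,8}:3  {3,5,6,7,8}:1  {4,5,6,7,8}:3
  |U|=6: {2,4,5,6,7,8}:6  {3,4,5,6,7,8}:4
  |U|=7: {2,3,4,5,6,7,8}:10
  start at 0(f): 10

10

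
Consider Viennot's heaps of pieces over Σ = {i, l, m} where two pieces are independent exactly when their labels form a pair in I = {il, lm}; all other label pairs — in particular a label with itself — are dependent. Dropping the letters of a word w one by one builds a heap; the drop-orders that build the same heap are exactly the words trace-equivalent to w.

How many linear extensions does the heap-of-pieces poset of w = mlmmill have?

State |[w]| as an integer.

35

#0=m has no predecessor
#1=l has no predecessor
#2=m depends on [0:m]
#3=m depends on [2:m]
#4=i depends on [3:m]
#5=l depends on [1:l]
#6=l depends on [5:l]
sources: [0:m, 1:l]
N(rest) = Σ N(rest − s) over sources s of rest; N(one piece) = 1:
  size 1 → [4]=1  [6]=1
  size 2 → [3,4]=1  [4,6]=2  [5,6]=1
  size 3 → [1,5,6]=1  [2,3,4]=1  [3,4,6]=3  [4,5,6]=3
  size 4 → [0,2,3,4]=1  [1,4,5,6]=4  [2,3,4,6]=4  [3,4,5,6]=6
  size 5 → [0,2,3,4,6]=5  [1,3,4,5,6]=10  [2,3,4,5,6]=10
  first=0(m) contributes 20
  first=1(l) contributes 15
|[w]| = 35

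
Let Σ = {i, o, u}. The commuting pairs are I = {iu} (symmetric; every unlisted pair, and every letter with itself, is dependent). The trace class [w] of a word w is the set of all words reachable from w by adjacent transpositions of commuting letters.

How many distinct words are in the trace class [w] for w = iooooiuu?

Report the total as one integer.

0(i) covers ∅
1(o) covers 0:i
2(o) covers 1:o
3(o) covers 2:o
4(o) covers 3:o
5(i) covers 4:o
6(u) covers 4:o
7(u) covers 6:u
floor of heap: 0:i
completions by unplaced set U, small U first (add the entries for U minus each lowest piece of U):
  |U|=1: {5}:1  {7}:1
  |U|=2: {5,7}:2  {6,7}:1
  |U|=3: {5,6,7}:3
  |U|=4: {4,5,6,7}:3
  |U|=5: {3,4,5,6,7}:3
  |U|=6: {2,3,4,5,6,7}:3
  start at 0(i): 3

3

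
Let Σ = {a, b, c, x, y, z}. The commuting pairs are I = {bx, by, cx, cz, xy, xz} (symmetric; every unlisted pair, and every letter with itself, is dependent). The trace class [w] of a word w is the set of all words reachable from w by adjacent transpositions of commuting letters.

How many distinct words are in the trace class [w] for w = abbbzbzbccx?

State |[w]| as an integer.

10

drop 0:a onto floor
drop 1:b onto {0:a}
drop 2:b onto {1:b}
drop 3:b onto {2:b}
drop 4:z onto {3:b}
drop 5:b onto {4:z}
drop 6:z onto {5:b}
drop 7:b onto {6:z}
drop 8:c onto {7:b}
drop 9:c onto {8:c}
drop 10:x onto {0:a}
ground layer = {0:a}
drop-orders for the pieces not yet dropped (sum over which currently-grounded one goes next):
  1 to go: {9} 1  {10} 1
  2 to go: {8,9} 1  {9,10} 2
  3 to go: {7,8,9} 1  {8,9,10} 3
  4 to go: {6,7,8,9} 1  {7,8,9,10} 4
  5 to go: {5,6,7,8,9} 1  {6,7,8,9,10} 5
  6 to go: {4,5,6,7,8,9} 1  {5,6,7,8,9,10} 6
  7 to go: {3,4,5,6,7,8,9} 1  {4,5,6,7,8,9,10} 7
  8 to go: {2,3,4,5,6,7,8,9} 1  {3,4,5,6,7,8,9,10} 8
  9 to go: {1,2,3,4,5,6,7,8,9} 1  {2,3,4,5,6,7,8,9,10} 9
  if 0:a drops first: 10 orders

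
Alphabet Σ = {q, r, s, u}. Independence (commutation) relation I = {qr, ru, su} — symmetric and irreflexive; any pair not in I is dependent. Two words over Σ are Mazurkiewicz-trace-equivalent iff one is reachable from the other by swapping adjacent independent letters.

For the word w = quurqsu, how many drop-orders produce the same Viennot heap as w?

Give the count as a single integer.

11

0(q) covers ∅
1(u) covers 0:q
2(u) covers 1:u
3(r) covers ∅
4(q) covers 2:u
5(s) covers 3:r, 4:q
6(u) covers 4:q
floor of heap: 0:q, 3:r
completions by unplaced set U, small U first (add the entries for U minus each lowest piece of U):
  |U|=1: {5}:1  {6}:1
  |U|=2: {3,5}:1  {5,6}:2
  |U|=3: {3,5,6}:3  {4,5,6}:2
  |U|=4: {2,4,5,6}:2  {3,4,5,6}:5
  |U|=5: {1,2,4,5,6}:2  {2,3,4,5,6}:7
  start at 0(q): 9
  start at 3(r): 2
sum over floor = 11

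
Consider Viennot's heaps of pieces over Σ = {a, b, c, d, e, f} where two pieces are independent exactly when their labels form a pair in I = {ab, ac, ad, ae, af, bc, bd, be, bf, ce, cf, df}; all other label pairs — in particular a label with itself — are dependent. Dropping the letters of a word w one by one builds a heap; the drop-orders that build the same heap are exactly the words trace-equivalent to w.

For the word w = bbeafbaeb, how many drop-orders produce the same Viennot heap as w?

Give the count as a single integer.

1260

drop 0:b onto floor
drop 1:b onto {0:b}
drop 2:e onto floor
drop 3:a onto floor
drop 4:f onto {2:e}
drop 5:b onto {1:b}
drop 6:a onto {3:a}
drop 7:e onto {4:f}
drop 8:b onto {5:b}
ground layer = {0:b, 2:e, 3:a}
drop-orders for the pieces not yet dropped (sum over which currently-grounded one goes next):
  1 to go: {6} 1  {7} 1  {8} 1
  2 to go: {3,6} 1  {4,7} 1  {5,8} 1  {6,7} 2  {6,8} 2  {7,8} 2
  3 to go: {1,5,8} 1  {2,4,7} 1  {3,6,7} 3  {3,6,8} 3  {4,6,7} 3  {4,7,8} 3  {5,6,8} 3  {5,7,8} 3  {6,7,8} 6
  4 to go: {0,1,5,8} 1  {1,5,6,8} 4  {1,5,7,8} 4  {2,4,6,7} 4  {2,4,7,8} 4  {3,4,6,7} 6  {3,5,6,8} 6  {3,6,7,8} 12  {4,5,7,8} 6  {4,6,7,8} 12  {5,6,7,8} 12
  5 to go: {0,1,5,6,8} 5  {0,1,5,7,8} 5  {1,3,5,6,8} 10  {1,4,5,7,8} 10  {1,5,6,7,8} 20  {2,3,4,6,7} 10  {2,4,5,7,8} 10  {2,4,6,7,8} 20  {3,4,6,7,8} 30  {3,5,6,7,8} 30  {4,5,6,7,8} 30
  6 to go: {0,1,3,5,6,8} 15  {0,1,4,5,7,8} 15  {0,1,5,6,7,8} 30  {1,2,4,5,7,8} 20  {1,3,5,6,7,8} 60  {1,4,5,6,7,8} 60  {2,3,4,6,7,8} 60  {2,4,5,6,7,8} 60  {3,4,5,6,7,8} 90
  7 to go: {0,1,2,4,5,7,8} 35  {0,1,3,5,6,7,8} 105  {0,1,4,5,6,7,8} 105  {1,2,4,5,6,7,8} 140  {1,3,4,5,6,7,8} 210  {2,3,4,5,6,7,8} 210
  if 0:b drops first: 560 orders
  if 2:e drops first: 420 orders
  if 3:a drops first: 280 orders
heap linearizations: 1260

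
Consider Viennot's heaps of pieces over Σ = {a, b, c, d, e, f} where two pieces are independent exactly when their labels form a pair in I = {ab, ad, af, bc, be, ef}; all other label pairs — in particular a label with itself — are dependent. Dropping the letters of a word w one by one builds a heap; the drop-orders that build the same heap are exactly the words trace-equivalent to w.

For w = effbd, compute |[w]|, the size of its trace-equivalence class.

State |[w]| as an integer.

4

drop 0:e onto floor
drop 1:f onto floor
drop 2:f onto {1:f}
drop 3:b onto {2:f}
drop 4:d onto {0:e, 3:b}
ground layer = {0:e, 1:f}
drop-orders for the pieces not yet dropped (sum over which currently-grounded one goes next):
  1 to go: {4} 1
  2 to go: {0,4} 1  {3,4} 1
  3 to go: {0,3,4} 2  {2,3,4} 1
  if 0:e drops first: 1 orders
  if 1:f drops first: 3 orders
heap linearizations: 4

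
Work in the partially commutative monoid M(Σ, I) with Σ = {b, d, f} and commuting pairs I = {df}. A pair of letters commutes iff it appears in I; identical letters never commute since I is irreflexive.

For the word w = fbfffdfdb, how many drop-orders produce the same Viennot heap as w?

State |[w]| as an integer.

15

#0=f has no predecessor
#1=b depends on [0:f]
#2=f depends on [1:b]
#3=f depends on [2:f]
#4=f depends on [3:f]
#5=d depends on [1:b]
#6=f depends on [4:f]
#7=d depends on [5:d]
#8=b depends on [6:f, 7:d]
sources: [0:f]
N(rest) = Σ N(rest − s) over sources s of rest; N(one piece) = 1:
  size 1 → [8]=1
  size 2 → [6,8]=1  [7,8]=1
  size 3 → [4,6,8]=1  [5,7,8]=1  [6,7,8]=2
  size 4 → [3,4,6,8]=1  [4,6,7,8]=3  [5,6,7,8]=3
  size 5 → [2,3,4,6,8]=1  [3,4,6,7,8]=4  [4,5,6,7,8]=6
  size 6 → [2,3,4,6,7,8]=5  [3,4,5,6,7,8]=10
  size 7 → [2,3,4,5,6,7,8]=15
  first=0(f) contributes 15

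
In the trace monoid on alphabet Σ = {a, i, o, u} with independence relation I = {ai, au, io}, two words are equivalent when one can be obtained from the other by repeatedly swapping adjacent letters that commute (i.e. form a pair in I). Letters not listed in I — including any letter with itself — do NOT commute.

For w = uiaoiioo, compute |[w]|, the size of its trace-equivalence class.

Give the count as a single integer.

#0=u has no predecessor
#1=i depends on [0:u]
#2=a has no predecessor
#3=o depends on [0:u, 2:a]
#4=i depends on [1:i]
#5=i depends on [4:i]
#6=o depends on [3:o]
#7=o depends on [6:o]
sources: [0:u, 2:a]
N(rest) = Σ N(rest − s) over sources s of rest; N(one piece) = 1:
  size 1 → [5]=1  [7]=1
  size 2 → [4,5]=1  [5,7]=2  [6,7]=1
  size 3 → [1,4,5]=1  [3,6,7]=1  [4,5,7]=3  [5,6,7]=3
  size 4 → [1,4,5,7]=4  [2,3,6,7]=1  [3,5,6,7]=4  [4,5,6,7]=6
  size 5 → [1,4,5,6,7]=10  [2,3,5,6,7]=5  [3,4,5,6,7]=10
  size 6 → [1,3,4,5,6,7]=20  [2,3,4,5,6,7]=15
  first=0(u) contributes 35
  first=2(a) contributes 20
|[w]| = 55

55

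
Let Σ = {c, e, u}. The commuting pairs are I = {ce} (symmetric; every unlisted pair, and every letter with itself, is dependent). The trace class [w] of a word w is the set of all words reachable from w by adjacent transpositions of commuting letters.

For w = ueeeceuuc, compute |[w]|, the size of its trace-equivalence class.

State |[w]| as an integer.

piece 0:u — minimal
piece 1:e rests on {0:u}
piece 2:e rests on {1:e}
piece 3:e rests on {2:e}
piece 4:c rests on {0:u}
piece 5:e rests on {3:e}
piece 6:u rests on {4:c, 5:e}
piece 7:u rests on {6:u}
piece 8:c rests on {7:u}
minimal pieces: {0:u}
ways to finish when only these pieces remain (= sum over removing one remaining piece with nothing left below it):
  1 left: {8}→1
  2 left: {7,8}→1
  3 left: {6,7,8}→1
  4 left: {4,6,7,8}→1  {5,6,7,8}→1
  5 left: {3,5,6,7,8}→1  {4,5,6,7,8}→2
  6 left: {2,3,5,6,7,8}→1  {3,4,5,6,7,8}→3
  7 left: {1,2,3,5,6,7,8}→1  {2,3,4,5,6,7,8}→4
  placing 0:u first → 5 extensions

5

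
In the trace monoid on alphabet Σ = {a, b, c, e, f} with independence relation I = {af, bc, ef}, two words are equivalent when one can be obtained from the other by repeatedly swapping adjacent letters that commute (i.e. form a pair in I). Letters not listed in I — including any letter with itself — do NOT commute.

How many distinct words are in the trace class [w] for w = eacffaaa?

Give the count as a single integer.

10

#0=e has no predecessor
#1=a depends on [0:e]
#2=c depends on [1:a]
#3=f depends on [2:c]
#4=f depends on [3:f]
#5=a depends on [2:c]
#6=a depends on [5:a]
#7=a depends on [6:a]
sources: [0:e]
N(rest) = Σ N(rest − s) over sources s of rest; N(one piece) = 1:
  size 1 → [4]=1  [7]=1
  size 2 → [3,4]=1  [4,7]=2  [6,7]=1
  size 3 → [3,4,7]=3  [4,6,7]=3  [5,6,7]=1
  size 4 → [3,4,6,7]=6  [4,5,6,7]=4
  size 5 → [3,4,5,6,7]=10
  size 6 → [2,3,4,5,6,7]=10
  first=0(e) contributes 10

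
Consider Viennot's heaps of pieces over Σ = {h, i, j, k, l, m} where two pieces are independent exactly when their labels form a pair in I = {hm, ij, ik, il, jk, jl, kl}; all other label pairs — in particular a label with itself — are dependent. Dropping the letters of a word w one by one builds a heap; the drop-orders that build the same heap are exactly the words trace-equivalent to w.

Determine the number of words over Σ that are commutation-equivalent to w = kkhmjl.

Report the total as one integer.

#0=k has no predecessor
#1=k depends on [0:k]
#2=h depends on [1:k]
#3=m depends on [1:k]
#4=j depends on [2:h, 3:m]
#5=l depends on [2:h, 3:m]
sources: [0:k]
N(rest) = Σ N(rest − s) over sources s of rest; N(one piece) = 1:
  size 1 → [4]=1  [5]=1
  size 2 → [4,5]=2
  size 3 → [2,4,5]=2  [3,4,5]=2
  size 4 → [2,3,4,5]=4
  first=0(k) contributes 4

4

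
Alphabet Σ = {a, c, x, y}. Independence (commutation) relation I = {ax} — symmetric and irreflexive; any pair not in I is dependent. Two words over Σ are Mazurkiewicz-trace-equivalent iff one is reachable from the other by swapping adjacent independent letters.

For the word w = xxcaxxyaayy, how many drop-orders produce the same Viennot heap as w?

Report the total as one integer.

3

#0=x has no predecessor
#1=x depends on [0:x]
#2=c depends on [1:x]
#3=a depends on [2:c]
#4=x depends on [2:c]
#5=x depends on [4:x]
#6=y depends on [3:a, 5:x]
#7=a depends on [6:y]
#8=a depends on [7:a]
#9=y depends on [8:a]
#10=y depends on [9:y]
sources: [0:x]
N(rest) = Σ N(rest − s) over sources s of rest; N(one piece) = 1:
  size 1 → [10]=1
  size 2 → [9,10]=1
  size 3 → [8,9,10]=1
  size 4 → [7,8,9,10]=1
  size 5 → [6,7,8,9,10]=1
  size 6 → [3,6,7,8,9,10]=1  [5,6,7,8,9,10]=1
  size 7 → [3,5,6,7,8,9,10]=2  [4,5,6,7,8,9,10]=1
  size 8 → [3,4,5,6,7,8,9,10]=3
  size 9 → [2,3,4,5,6,7,8,9,10]=3
  first=0(x) contributes 3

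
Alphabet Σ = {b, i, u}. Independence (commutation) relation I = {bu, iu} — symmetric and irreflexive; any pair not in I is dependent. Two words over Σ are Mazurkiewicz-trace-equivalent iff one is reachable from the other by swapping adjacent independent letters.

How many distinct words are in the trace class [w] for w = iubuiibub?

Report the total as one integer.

#0=i has no predecessor
#1=u has no predecessor
#2=b depends on [0:i]
#3=u depends on [1:u]
#4=i depends on [2:b]
#5=i depends on [4:i]
#6=b depends on [5:i]
#7=u depends on [3:u]
#8=b depends on [6:b]
sources: [0:i, 1:u]
N(rest) = Σ N(rest − s) over sources s of rest; N(one piece) = 1:
  size 1 → [7]=1  [8]=1
  size 2 → [3,7]=1  [6,8]=1  [7,8]=2
  size 3 → [1,3,7]=1  [3,7,8]=3  [5,6,8]=1  [6,7,8]=3
  size 4 → [1,3,7,8]=4  [3,6,7,8]=6  [4,5,6,8]=1  [5,6,7,8]=4
  size 5 → [1,3,6,7,8]=10  [2,4,5,6,8]=1  [3,5,6,7,8]=10  [4,5,6,7,8]=5
  size 6 → [0,2,4,5,6,8]=1  [1,3,5,6,7,8]=20  [2,4,5,6,7,8]=6  [3,4,5,6,7,8]=15
  size 7 → [0,2,4,5,6,7,8]=7  [1,3,4,5,6,7,8]=35  [2,3,4,5,6,7,8]=21
  first=0(i) contributes 56
  first=1(u) contributes 28
|[w]| = 84

84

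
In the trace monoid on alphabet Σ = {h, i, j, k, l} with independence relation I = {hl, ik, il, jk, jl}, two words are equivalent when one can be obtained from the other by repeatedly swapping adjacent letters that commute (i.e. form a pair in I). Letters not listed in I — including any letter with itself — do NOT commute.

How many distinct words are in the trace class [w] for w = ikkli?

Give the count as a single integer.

10

drop 0:i onto floor
drop 1:k onto floor
drop 2:k onto {1:k}
drop 3:l onto {2:k}
drop 4:i onto {0:i}
ground layer = {0:i, 1:k}
drop-orders for the pieces not yet dropped (sum over which currently-grounded one goes next):
  1 to go: {3} 1  {4} 1
  2 to go: {0,4} 1  {2,3} 1  {3,4} 2
  3 to go: {0,3,4} 3  {1,2,3} 1  {2,3,4} 3
  if 0:i drops first: 4 orders
  if 1:k drops first: 6 orders
heap linearizations: 10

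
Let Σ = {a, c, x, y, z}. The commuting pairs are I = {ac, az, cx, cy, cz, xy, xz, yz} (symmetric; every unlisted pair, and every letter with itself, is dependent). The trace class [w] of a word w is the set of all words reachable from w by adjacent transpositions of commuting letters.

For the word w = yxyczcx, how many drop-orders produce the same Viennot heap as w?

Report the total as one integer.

piece 0:y — minimal
piece 1:x — minimal
piece 2:y rests on {0:y}
piece 3:c — minimal
piece 4:z — minimal
piece 5:c rests on {3:c}
piece 6:x rests on {1:x}
minimal pieces: {0:y, 1:x, 3:c, 4:z}
ways to finish when only these pieces remain (= sum over removing one remaining piece with nothing left below it):
  1 left: {2}→1  {4}→1  {5}→1  {6}→1
  2 left: {0,2}→1  {1,6}→1  {2,4}→2  {2,5}→2  {2,6}→2  {3,5}→1  {4,5}→2  {4,6}→2  {5,6}→2
  3 left: {0,2,4}→3  {0,2,5}→3  {0,2,6}→3  {1,2,6}→3  {1,4,6}→3  {1,5,6}→3  {2,3,5}→3  {2,4,5}→6  {2,4,6}→6  {2,5,6}→6  {3,4,5}→3  {3,5,6}→3  {4,5,6}→6
  4 left: {0,1,2,6}→6  {0,2,3,5}→6  {0,2,4,5}→12  {0,2,4,6}→12  {0,2,5,6}→12  {1,2,4,6}→12  {1,2,5,6}→12  {1,3,5,6}→6  {1,4,5,6}→12  {2,3,4,5}→12  {2,3,5,6}→12  {2,4,5,6}→24  {3,4,5,6}→12
  5 left: {0,1,2,4,6}→30  {0,1,2,5,6}→30  {0,2,3,4,5}→30  {0,2,3,5,6}→30  {0,2,4,5,6}→60  {1,2,3,5,6}→30  {1,2,4,5,6}→60  {1,3,4,5,6}→30  {2,3,4,5,6}→60
  placing 0:y first → 180 extensions
  placing 1:x first → 180 extensions
  placing 3:c first → 180 extensions
  placing 4:z first → 90 extensions
total linear extensions = 630

630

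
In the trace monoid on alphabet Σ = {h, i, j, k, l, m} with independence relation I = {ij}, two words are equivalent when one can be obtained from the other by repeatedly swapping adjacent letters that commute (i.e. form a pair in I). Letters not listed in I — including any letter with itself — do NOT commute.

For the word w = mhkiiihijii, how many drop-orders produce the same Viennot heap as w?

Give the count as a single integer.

4

0(m) covers ∅
1(h) covers 0:m
2(k) covers 1:h
3(i) covers 2:k
4(i) covers 3:i
5(i) covers 4:i
6(h) covers 5:i
7(i) covers 6:h
8(j) covers 6:h
9(i) covers 7:i
10(i) covers 9:i
floor of heap: 0:m
completions by unplaced set U, small U first (add the entries for U minus each lowest piece of U):
  |U|=1: {8}:1  {10}:1
  |U|=2: {8,10}:2  {9,10}:1
  |U|=3: {7,9,10}:1  {8,9,10}:3
  |U|=4: {7,8,9,10}:4
  |U|=5: {6,7,8,9,10}:4
  |U|=6: {5,6,7,8,9,10}:4
  |U|=7: {4,5,6,7,8,9,10}:4
  |U|=8: {3,4,5,6,7,8,9,10}:4
  |U|=9: {2,3,4,5,6,7,8,9,10}:4
  start at 0(m): 4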